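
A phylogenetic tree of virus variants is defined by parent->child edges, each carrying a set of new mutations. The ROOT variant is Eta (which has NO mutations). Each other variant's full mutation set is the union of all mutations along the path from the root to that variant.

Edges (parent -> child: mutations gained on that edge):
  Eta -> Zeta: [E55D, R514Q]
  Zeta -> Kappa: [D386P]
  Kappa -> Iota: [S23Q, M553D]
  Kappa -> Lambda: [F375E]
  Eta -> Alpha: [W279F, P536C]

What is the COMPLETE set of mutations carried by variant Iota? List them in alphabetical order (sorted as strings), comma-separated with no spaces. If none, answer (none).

At Eta: gained [] -> total []
At Zeta: gained ['E55D', 'R514Q'] -> total ['E55D', 'R514Q']
At Kappa: gained ['D386P'] -> total ['D386P', 'E55D', 'R514Q']
At Iota: gained ['S23Q', 'M553D'] -> total ['D386P', 'E55D', 'M553D', 'R514Q', 'S23Q']

Answer: D386P,E55D,M553D,R514Q,S23Q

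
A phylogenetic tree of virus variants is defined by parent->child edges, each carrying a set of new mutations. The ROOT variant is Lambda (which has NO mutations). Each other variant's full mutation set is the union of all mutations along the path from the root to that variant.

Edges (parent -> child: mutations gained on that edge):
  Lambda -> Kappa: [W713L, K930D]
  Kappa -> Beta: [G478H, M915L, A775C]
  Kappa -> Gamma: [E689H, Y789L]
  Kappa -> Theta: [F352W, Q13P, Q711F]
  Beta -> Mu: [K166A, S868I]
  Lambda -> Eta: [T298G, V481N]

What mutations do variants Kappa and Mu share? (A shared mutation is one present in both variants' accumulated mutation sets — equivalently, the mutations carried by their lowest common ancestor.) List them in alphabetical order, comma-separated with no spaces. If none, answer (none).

Accumulating mutations along path to Kappa:
  At Lambda: gained [] -> total []
  At Kappa: gained ['W713L', 'K930D'] -> total ['K930D', 'W713L']
Mutations(Kappa) = ['K930D', 'W713L']
Accumulating mutations along path to Mu:
  At Lambda: gained [] -> total []
  At Kappa: gained ['W713L', 'K930D'] -> total ['K930D', 'W713L']
  At Beta: gained ['G478H', 'M915L', 'A775C'] -> total ['A775C', 'G478H', 'K930D', 'M915L', 'W713L']
  At Mu: gained ['K166A', 'S868I'] -> total ['A775C', 'G478H', 'K166A', 'K930D', 'M915L', 'S868I', 'W713L']
Mutations(Mu) = ['A775C', 'G478H', 'K166A', 'K930D', 'M915L', 'S868I', 'W713L']
Intersection: ['K930D', 'W713L'] ∩ ['A775C', 'G478H', 'K166A', 'K930D', 'M915L', 'S868I', 'W713L'] = ['K930D', 'W713L']

Answer: K930D,W713L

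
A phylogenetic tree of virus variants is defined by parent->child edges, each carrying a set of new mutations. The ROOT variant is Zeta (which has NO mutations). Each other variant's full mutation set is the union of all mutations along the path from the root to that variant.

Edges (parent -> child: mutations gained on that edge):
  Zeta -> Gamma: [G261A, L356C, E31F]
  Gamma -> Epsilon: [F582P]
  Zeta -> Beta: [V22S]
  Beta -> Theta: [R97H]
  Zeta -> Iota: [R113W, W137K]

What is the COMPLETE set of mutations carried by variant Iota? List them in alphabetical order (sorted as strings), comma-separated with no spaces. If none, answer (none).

At Zeta: gained [] -> total []
At Iota: gained ['R113W', 'W137K'] -> total ['R113W', 'W137K']

Answer: R113W,W137K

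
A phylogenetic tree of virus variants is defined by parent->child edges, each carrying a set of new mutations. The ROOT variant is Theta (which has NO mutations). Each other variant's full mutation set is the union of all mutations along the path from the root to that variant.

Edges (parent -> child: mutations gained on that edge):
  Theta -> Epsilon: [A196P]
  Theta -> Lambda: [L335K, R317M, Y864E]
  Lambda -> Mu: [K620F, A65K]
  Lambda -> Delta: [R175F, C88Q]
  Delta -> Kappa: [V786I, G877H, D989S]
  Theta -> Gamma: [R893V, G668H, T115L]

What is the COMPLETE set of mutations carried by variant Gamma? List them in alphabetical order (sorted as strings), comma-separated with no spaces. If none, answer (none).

Answer: G668H,R893V,T115L

Derivation:
At Theta: gained [] -> total []
At Gamma: gained ['R893V', 'G668H', 'T115L'] -> total ['G668H', 'R893V', 'T115L']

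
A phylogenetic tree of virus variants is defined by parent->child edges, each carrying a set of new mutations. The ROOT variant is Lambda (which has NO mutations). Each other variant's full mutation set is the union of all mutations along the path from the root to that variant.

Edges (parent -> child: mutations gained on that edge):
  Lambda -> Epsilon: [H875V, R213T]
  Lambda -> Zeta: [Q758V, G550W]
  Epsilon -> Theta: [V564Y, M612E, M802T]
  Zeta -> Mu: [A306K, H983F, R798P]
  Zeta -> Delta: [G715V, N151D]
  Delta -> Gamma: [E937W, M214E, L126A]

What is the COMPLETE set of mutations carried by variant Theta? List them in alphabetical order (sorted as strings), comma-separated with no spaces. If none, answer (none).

Answer: H875V,M612E,M802T,R213T,V564Y

Derivation:
At Lambda: gained [] -> total []
At Epsilon: gained ['H875V', 'R213T'] -> total ['H875V', 'R213T']
At Theta: gained ['V564Y', 'M612E', 'M802T'] -> total ['H875V', 'M612E', 'M802T', 'R213T', 'V564Y']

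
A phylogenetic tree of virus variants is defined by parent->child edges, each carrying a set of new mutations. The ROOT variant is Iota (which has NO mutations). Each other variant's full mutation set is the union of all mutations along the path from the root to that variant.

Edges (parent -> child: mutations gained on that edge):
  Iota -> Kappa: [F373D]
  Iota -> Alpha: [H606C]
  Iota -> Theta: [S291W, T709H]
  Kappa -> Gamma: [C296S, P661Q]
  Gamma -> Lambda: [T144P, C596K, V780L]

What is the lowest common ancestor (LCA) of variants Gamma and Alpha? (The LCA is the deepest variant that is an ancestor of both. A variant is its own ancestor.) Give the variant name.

Answer: Iota

Derivation:
Path from root to Gamma: Iota -> Kappa -> Gamma
  ancestors of Gamma: {Iota, Kappa, Gamma}
Path from root to Alpha: Iota -> Alpha
  ancestors of Alpha: {Iota, Alpha}
Common ancestors: {Iota}
Walk up from Alpha: Alpha (not in ancestors of Gamma), Iota (in ancestors of Gamma)
Deepest common ancestor (LCA) = Iota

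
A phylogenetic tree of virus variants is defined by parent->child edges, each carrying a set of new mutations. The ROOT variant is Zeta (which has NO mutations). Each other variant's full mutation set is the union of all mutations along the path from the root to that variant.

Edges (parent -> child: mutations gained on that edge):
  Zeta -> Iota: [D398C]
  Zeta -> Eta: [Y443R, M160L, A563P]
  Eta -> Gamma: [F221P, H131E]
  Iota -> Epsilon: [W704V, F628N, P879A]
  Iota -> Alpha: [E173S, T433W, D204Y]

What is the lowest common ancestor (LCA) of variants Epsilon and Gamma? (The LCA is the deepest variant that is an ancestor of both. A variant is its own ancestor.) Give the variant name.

Answer: Zeta

Derivation:
Path from root to Epsilon: Zeta -> Iota -> Epsilon
  ancestors of Epsilon: {Zeta, Iota, Epsilon}
Path from root to Gamma: Zeta -> Eta -> Gamma
  ancestors of Gamma: {Zeta, Eta, Gamma}
Common ancestors: {Zeta}
Walk up from Gamma: Gamma (not in ancestors of Epsilon), Eta (not in ancestors of Epsilon), Zeta (in ancestors of Epsilon)
Deepest common ancestor (LCA) = Zeta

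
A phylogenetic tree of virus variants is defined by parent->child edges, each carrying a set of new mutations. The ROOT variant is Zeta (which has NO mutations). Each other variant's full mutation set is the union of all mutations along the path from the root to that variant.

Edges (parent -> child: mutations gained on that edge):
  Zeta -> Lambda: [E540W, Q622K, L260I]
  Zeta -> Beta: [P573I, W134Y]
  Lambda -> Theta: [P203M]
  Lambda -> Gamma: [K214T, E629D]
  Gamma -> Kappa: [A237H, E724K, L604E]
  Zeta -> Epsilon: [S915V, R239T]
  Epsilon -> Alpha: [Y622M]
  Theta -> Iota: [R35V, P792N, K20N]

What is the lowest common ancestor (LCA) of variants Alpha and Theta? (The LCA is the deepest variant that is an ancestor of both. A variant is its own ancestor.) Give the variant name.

Answer: Zeta

Derivation:
Path from root to Alpha: Zeta -> Epsilon -> Alpha
  ancestors of Alpha: {Zeta, Epsilon, Alpha}
Path from root to Theta: Zeta -> Lambda -> Theta
  ancestors of Theta: {Zeta, Lambda, Theta}
Common ancestors: {Zeta}
Walk up from Theta: Theta (not in ancestors of Alpha), Lambda (not in ancestors of Alpha), Zeta (in ancestors of Alpha)
Deepest common ancestor (LCA) = Zeta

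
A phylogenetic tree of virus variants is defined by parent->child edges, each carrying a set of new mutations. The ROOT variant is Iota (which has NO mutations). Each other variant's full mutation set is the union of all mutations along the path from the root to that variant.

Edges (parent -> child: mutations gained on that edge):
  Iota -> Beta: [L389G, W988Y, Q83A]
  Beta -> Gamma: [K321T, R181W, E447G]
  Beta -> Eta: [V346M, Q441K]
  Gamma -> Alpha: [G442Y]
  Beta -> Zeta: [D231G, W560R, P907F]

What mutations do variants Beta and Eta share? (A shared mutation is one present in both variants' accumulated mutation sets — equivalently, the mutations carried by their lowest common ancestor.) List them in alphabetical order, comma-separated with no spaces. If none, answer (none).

Accumulating mutations along path to Beta:
  At Iota: gained [] -> total []
  At Beta: gained ['L389G', 'W988Y', 'Q83A'] -> total ['L389G', 'Q83A', 'W988Y']
Mutations(Beta) = ['L389G', 'Q83A', 'W988Y']
Accumulating mutations along path to Eta:
  At Iota: gained [] -> total []
  At Beta: gained ['L389G', 'W988Y', 'Q83A'] -> total ['L389G', 'Q83A', 'W988Y']
  At Eta: gained ['V346M', 'Q441K'] -> total ['L389G', 'Q441K', 'Q83A', 'V346M', 'W988Y']
Mutations(Eta) = ['L389G', 'Q441K', 'Q83A', 'V346M', 'W988Y']
Intersection: ['L389G', 'Q83A', 'W988Y'] ∩ ['L389G', 'Q441K', 'Q83A', 'V346M', 'W988Y'] = ['L389G', 'Q83A', 'W988Y']

Answer: L389G,Q83A,W988Y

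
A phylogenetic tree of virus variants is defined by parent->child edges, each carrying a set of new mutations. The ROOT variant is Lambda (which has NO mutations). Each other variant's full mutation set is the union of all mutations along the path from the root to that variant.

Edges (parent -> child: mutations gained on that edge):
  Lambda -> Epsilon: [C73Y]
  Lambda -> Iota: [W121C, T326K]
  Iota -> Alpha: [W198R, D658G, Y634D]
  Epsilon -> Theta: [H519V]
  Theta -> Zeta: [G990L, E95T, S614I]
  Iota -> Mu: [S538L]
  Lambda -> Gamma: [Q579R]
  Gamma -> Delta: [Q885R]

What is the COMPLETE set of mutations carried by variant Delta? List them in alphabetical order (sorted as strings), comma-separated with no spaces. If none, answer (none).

At Lambda: gained [] -> total []
At Gamma: gained ['Q579R'] -> total ['Q579R']
At Delta: gained ['Q885R'] -> total ['Q579R', 'Q885R']

Answer: Q579R,Q885R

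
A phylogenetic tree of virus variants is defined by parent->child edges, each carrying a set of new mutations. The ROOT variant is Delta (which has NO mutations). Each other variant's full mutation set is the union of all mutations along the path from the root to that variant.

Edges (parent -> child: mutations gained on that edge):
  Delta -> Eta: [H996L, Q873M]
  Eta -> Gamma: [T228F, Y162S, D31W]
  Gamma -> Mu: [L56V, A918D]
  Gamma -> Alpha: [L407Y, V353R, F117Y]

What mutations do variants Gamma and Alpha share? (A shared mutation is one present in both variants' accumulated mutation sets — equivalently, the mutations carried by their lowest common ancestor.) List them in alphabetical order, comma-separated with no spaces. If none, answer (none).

Accumulating mutations along path to Gamma:
  At Delta: gained [] -> total []
  At Eta: gained ['H996L', 'Q873M'] -> total ['H996L', 'Q873M']
  At Gamma: gained ['T228F', 'Y162S', 'D31W'] -> total ['D31W', 'H996L', 'Q873M', 'T228F', 'Y162S']
Mutations(Gamma) = ['D31W', 'H996L', 'Q873M', 'T228F', 'Y162S']
Accumulating mutations along path to Alpha:
  At Delta: gained [] -> total []
  At Eta: gained ['H996L', 'Q873M'] -> total ['H996L', 'Q873M']
  At Gamma: gained ['T228F', 'Y162S', 'D31W'] -> total ['D31W', 'H996L', 'Q873M', 'T228F', 'Y162S']
  At Alpha: gained ['L407Y', 'V353R', 'F117Y'] -> total ['D31W', 'F117Y', 'H996L', 'L407Y', 'Q873M', 'T228F', 'V353R', 'Y162S']
Mutations(Alpha) = ['D31W', 'F117Y', 'H996L', 'L407Y', 'Q873M', 'T228F', 'V353R', 'Y162S']
Intersection: ['D31W', 'H996L', 'Q873M', 'T228F', 'Y162S'] ∩ ['D31W', 'F117Y', 'H996L', 'L407Y', 'Q873M', 'T228F', 'V353R', 'Y162S'] = ['D31W', 'H996L', 'Q873M', 'T228F', 'Y162S']

Answer: D31W,H996L,Q873M,T228F,Y162S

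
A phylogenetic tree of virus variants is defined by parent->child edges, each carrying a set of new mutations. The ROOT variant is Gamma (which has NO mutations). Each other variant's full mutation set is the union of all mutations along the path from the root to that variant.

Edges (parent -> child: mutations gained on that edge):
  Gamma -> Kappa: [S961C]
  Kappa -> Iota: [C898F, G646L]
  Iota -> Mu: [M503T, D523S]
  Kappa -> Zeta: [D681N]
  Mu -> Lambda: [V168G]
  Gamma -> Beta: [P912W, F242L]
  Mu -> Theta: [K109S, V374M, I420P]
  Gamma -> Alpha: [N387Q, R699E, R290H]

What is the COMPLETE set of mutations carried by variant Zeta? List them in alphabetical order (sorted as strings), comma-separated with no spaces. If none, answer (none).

At Gamma: gained [] -> total []
At Kappa: gained ['S961C'] -> total ['S961C']
At Zeta: gained ['D681N'] -> total ['D681N', 'S961C']

Answer: D681N,S961C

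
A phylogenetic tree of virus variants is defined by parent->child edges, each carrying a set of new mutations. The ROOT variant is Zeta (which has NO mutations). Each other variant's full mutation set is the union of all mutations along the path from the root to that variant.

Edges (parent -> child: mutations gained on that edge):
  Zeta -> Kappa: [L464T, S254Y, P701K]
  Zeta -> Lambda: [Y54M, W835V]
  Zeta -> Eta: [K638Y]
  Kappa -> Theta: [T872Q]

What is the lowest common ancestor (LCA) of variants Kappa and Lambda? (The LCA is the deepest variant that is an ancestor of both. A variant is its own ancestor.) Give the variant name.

Path from root to Kappa: Zeta -> Kappa
  ancestors of Kappa: {Zeta, Kappa}
Path from root to Lambda: Zeta -> Lambda
  ancestors of Lambda: {Zeta, Lambda}
Common ancestors: {Zeta}
Walk up from Lambda: Lambda (not in ancestors of Kappa), Zeta (in ancestors of Kappa)
Deepest common ancestor (LCA) = Zeta

Answer: Zeta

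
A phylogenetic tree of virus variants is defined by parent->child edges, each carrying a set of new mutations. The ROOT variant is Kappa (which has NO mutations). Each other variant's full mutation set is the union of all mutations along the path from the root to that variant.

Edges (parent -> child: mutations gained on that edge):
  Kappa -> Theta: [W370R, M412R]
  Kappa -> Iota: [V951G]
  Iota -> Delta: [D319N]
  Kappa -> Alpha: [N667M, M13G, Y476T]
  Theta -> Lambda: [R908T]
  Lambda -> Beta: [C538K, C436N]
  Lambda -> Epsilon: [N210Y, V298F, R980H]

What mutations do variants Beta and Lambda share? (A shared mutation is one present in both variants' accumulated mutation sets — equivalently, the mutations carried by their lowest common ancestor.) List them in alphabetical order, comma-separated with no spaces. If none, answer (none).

Answer: M412R,R908T,W370R

Derivation:
Accumulating mutations along path to Beta:
  At Kappa: gained [] -> total []
  At Theta: gained ['W370R', 'M412R'] -> total ['M412R', 'W370R']
  At Lambda: gained ['R908T'] -> total ['M412R', 'R908T', 'W370R']
  At Beta: gained ['C538K', 'C436N'] -> total ['C436N', 'C538K', 'M412R', 'R908T', 'W370R']
Mutations(Beta) = ['C436N', 'C538K', 'M412R', 'R908T', 'W370R']
Accumulating mutations along path to Lambda:
  At Kappa: gained [] -> total []
  At Theta: gained ['W370R', 'M412R'] -> total ['M412R', 'W370R']
  At Lambda: gained ['R908T'] -> total ['M412R', 'R908T', 'W370R']
Mutations(Lambda) = ['M412R', 'R908T', 'W370R']
Intersection: ['C436N', 'C538K', 'M412R', 'R908T', 'W370R'] ∩ ['M412R', 'R908T', 'W370R'] = ['M412R', 'R908T', 'W370R']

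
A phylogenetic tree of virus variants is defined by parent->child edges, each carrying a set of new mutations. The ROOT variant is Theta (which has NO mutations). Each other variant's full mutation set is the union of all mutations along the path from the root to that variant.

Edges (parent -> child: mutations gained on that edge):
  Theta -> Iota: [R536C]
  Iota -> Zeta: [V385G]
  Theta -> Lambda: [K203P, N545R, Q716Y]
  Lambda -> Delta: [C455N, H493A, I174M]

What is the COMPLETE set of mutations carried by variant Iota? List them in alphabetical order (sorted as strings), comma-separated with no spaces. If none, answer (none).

At Theta: gained [] -> total []
At Iota: gained ['R536C'] -> total ['R536C']

Answer: R536C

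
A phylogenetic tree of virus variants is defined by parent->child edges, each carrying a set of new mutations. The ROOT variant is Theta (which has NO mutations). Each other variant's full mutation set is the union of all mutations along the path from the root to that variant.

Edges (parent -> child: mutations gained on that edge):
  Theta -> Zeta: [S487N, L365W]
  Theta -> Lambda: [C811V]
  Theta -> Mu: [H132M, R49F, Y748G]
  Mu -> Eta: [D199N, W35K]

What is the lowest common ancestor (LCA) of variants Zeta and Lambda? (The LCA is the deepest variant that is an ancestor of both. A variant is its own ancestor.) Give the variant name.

Answer: Theta

Derivation:
Path from root to Zeta: Theta -> Zeta
  ancestors of Zeta: {Theta, Zeta}
Path from root to Lambda: Theta -> Lambda
  ancestors of Lambda: {Theta, Lambda}
Common ancestors: {Theta}
Walk up from Lambda: Lambda (not in ancestors of Zeta), Theta (in ancestors of Zeta)
Deepest common ancestor (LCA) = Theta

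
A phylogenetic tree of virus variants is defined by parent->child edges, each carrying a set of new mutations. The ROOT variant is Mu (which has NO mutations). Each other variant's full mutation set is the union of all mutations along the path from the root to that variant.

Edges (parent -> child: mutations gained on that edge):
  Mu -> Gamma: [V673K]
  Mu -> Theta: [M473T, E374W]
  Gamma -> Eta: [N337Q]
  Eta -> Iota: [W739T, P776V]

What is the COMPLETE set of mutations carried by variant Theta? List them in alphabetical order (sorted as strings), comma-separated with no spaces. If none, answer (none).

Answer: E374W,M473T

Derivation:
At Mu: gained [] -> total []
At Theta: gained ['M473T', 'E374W'] -> total ['E374W', 'M473T']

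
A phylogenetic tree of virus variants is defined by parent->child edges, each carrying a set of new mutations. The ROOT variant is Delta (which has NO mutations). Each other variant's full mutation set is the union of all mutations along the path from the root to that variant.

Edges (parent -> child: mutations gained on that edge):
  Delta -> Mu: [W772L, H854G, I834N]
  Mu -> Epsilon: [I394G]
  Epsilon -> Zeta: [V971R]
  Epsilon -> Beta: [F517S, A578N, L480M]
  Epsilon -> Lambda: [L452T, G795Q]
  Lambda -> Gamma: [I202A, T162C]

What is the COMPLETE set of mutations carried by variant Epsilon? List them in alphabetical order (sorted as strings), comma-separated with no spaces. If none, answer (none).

At Delta: gained [] -> total []
At Mu: gained ['W772L', 'H854G', 'I834N'] -> total ['H854G', 'I834N', 'W772L']
At Epsilon: gained ['I394G'] -> total ['H854G', 'I394G', 'I834N', 'W772L']

Answer: H854G,I394G,I834N,W772L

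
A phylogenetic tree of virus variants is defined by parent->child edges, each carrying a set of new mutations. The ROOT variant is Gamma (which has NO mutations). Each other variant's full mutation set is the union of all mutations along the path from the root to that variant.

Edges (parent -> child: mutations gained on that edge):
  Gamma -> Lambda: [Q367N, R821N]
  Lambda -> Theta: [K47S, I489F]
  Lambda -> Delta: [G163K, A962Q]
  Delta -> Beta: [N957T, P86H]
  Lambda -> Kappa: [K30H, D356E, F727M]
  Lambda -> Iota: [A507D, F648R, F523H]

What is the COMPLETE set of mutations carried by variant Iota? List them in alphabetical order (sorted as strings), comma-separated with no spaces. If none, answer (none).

At Gamma: gained [] -> total []
At Lambda: gained ['Q367N', 'R821N'] -> total ['Q367N', 'R821N']
At Iota: gained ['A507D', 'F648R', 'F523H'] -> total ['A507D', 'F523H', 'F648R', 'Q367N', 'R821N']

Answer: A507D,F523H,F648R,Q367N,R821N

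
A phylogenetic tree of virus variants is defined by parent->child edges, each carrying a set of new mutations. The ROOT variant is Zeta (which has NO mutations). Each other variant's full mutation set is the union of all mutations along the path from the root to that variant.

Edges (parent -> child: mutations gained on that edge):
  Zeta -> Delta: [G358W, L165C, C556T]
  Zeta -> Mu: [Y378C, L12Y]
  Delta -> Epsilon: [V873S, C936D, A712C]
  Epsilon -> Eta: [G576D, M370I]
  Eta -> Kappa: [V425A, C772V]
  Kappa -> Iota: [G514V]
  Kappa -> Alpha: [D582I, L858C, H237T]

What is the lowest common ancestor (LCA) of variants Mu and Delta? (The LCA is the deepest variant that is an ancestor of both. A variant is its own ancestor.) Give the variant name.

Answer: Zeta

Derivation:
Path from root to Mu: Zeta -> Mu
  ancestors of Mu: {Zeta, Mu}
Path from root to Delta: Zeta -> Delta
  ancestors of Delta: {Zeta, Delta}
Common ancestors: {Zeta}
Walk up from Delta: Delta (not in ancestors of Mu), Zeta (in ancestors of Mu)
Deepest common ancestor (LCA) = Zeta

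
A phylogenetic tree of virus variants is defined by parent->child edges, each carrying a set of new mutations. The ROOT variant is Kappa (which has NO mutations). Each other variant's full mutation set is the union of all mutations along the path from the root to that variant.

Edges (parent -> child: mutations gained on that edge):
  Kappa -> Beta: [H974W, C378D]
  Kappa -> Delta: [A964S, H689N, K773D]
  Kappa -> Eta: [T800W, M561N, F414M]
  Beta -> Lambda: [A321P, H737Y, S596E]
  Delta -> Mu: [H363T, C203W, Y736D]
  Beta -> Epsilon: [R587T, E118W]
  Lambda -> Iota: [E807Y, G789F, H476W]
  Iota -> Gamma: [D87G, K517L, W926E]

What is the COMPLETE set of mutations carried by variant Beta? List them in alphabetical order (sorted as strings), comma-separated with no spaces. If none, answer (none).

Answer: C378D,H974W

Derivation:
At Kappa: gained [] -> total []
At Beta: gained ['H974W', 'C378D'] -> total ['C378D', 'H974W']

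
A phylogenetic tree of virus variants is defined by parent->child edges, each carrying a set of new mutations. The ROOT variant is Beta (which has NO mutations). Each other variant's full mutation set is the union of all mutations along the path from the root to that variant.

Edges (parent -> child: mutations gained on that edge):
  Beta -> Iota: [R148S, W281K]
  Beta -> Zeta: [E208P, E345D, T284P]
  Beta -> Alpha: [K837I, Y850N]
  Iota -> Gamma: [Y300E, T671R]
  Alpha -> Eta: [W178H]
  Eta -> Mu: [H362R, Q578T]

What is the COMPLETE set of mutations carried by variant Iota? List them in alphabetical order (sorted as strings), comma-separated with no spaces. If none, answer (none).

Answer: R148S,W281K

Derivation:
At Beta: gained [] -> total []
At Iota: gained ['R148S', 'W281K'] -> total ['R148S', 'W281K']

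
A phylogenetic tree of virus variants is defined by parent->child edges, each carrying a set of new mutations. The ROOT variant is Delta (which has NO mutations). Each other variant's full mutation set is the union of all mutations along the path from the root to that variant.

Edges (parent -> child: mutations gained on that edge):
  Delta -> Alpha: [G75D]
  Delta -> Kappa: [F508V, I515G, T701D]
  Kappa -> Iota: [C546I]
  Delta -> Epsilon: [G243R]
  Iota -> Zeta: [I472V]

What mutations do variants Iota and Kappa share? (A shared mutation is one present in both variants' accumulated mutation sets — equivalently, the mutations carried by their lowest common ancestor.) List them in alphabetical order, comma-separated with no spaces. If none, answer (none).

Answer: F508V,I515G,T701D

Derivation:
Accumulating mutations along path to Iota:
  At Delta: gained [] -> total []
  At Kappa: gained ['F508V', 'I515G', 'T701D'] -> total ['F508V', 'I515G', 'T701D']
  At Iota: gained ['C546I'] -> total ['C546I', 'F508V', 'I515G', 'T701D']
Mutations(Iota) = ['C546I', 'F508V', 'I515G', 'T701D']
Accumulating mutations along path to Kappa:
  At Delta: gained [] -> total []
  At Kappa: gained ['F508V', 'I515G', 'T701D'] -> total ['F508V', 'I515G', 'T701D']
Mutations(Kappa) = ['F508V', 'I515G', 'T701D']
Intersection: ['C546I', 'F508V', 'I515G', 'T701D'] ∩ ['F508V', 'I515G', 'T701D'] = ['F508V', 'I515G', 'T701D']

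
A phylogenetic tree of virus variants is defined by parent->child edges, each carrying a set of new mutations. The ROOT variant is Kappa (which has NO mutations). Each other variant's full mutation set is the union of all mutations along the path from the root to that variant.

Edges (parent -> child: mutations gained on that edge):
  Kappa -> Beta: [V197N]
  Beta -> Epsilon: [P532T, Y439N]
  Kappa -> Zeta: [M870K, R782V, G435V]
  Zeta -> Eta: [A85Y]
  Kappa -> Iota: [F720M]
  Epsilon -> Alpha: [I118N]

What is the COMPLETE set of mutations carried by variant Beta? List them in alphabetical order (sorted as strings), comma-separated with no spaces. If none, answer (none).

Answer: V197N

Derivation:
At Kappa: gained [] -> total []
At Beta: gained ['V197N'] -> total ['V197N']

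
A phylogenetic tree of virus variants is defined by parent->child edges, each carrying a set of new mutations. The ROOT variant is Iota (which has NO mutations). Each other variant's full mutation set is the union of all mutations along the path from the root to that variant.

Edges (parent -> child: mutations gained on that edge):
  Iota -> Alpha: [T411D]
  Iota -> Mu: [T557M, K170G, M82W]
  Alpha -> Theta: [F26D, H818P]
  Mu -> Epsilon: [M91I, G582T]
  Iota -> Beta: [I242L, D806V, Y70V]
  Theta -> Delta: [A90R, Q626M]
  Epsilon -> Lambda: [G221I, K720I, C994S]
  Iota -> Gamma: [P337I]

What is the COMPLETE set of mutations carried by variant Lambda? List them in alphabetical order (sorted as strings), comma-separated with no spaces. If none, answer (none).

Answer: C994S,G221I,G582T,K170G,K720I,M82W,M91I,T557M

Derivation:
At Iota: gained [] -> total []
At Mu: gained ['T557M', 'K170G', 'M82W'] -> total ['K170G', 'M82W', 'T557M']
At Epsilon: gained ['M91I', 'G582T'] -> total ['G582T', 'K170G', 'M82W', 'M91I', 'T557M']
At Lambda: gained ['G221I', 'K720I', 'C994S'] -> total ['C994S', 'G221I', 'G582T', 'K170G', 'K720I', 'M82W', 'M91I', 'T557M']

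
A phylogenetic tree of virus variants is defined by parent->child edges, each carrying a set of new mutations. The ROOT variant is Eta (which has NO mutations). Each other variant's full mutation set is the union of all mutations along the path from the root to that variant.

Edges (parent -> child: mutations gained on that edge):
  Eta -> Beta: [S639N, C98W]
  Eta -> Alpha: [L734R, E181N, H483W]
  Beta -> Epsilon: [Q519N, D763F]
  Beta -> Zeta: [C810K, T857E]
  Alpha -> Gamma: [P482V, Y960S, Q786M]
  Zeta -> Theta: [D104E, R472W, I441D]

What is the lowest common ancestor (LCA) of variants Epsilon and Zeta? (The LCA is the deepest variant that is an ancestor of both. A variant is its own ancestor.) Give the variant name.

Path from root to Epsilon: Eta -> Beta -> Epsilon
  ancestors of Epsilon: {Eta, Beta, Epsilon}
Path from root to Zeta: Eta -> Beta -> Zeta
  ancestors of Zeta: {Eta, Beta, Zeta}
Common ancestors: {Eta, Beta}
Walk up from Zeta: Zeta (not in ancestors of Epsilon), Beta (in ancestors of Epsilon), Eta (in ancestors of Epsilon)
Deepest common ancestor (LCA) = Beta

Answer: Beta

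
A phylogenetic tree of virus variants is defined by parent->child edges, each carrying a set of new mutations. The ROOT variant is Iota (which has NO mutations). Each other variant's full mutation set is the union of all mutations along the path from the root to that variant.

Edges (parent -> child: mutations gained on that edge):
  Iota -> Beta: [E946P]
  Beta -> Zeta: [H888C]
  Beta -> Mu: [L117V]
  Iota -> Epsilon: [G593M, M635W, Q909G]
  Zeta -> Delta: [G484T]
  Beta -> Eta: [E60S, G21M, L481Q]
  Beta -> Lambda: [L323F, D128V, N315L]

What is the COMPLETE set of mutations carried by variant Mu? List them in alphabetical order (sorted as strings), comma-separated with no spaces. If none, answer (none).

Answer: E946P,L117V

Derivation:
At Iota: gained [] -> total []
At Beta: gained ['E946P'] -> total ['E946P']
At Mu: gained ['L117V'] -> total ['E946P', 'L117V']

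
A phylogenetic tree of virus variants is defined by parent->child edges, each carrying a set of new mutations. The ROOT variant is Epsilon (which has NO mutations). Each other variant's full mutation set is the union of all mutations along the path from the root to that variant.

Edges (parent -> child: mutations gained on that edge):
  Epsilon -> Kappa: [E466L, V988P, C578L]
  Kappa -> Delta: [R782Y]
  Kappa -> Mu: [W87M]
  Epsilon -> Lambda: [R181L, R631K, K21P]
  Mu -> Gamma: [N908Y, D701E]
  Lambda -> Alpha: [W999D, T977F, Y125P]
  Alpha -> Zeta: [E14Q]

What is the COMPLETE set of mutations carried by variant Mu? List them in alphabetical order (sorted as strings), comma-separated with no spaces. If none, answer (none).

At Epsilon: gained [] -> total []
At Kappa: gained ['E466L', 'V988P', 'C578L'] -> total ['C578L', 'E466L', 'V988P']
At Mu: gained ['W87M'] -> total ['C578L', 'E466L', 'V988P', 'W87M']

Answer: C578L,E466L,V988P,W87M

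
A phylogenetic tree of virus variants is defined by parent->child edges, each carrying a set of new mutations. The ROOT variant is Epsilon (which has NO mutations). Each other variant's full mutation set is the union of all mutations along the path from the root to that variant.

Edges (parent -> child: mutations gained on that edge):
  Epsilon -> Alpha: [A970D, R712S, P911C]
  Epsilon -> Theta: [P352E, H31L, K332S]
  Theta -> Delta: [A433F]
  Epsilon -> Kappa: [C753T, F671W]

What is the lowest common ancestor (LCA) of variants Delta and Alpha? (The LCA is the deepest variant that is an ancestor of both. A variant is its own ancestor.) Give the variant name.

Answer: Epsilon

Derivation:
Path from root to Delta: Epsilon -> Theta -> Delta
  ancestors of Delta: {Epsilon, Theta, Delta}
Path from root to Alpha: Epsilon -> Alpha
  ancestors of Alpha: {Epsilon, Alpha}
Common ancestors: {Epsilon}
Walk up from Alpha: Alpha (not in ancestors of Delta), Epsilon (in ancestors of Delta)
Deepest common ancestor (LCA) = Epsilon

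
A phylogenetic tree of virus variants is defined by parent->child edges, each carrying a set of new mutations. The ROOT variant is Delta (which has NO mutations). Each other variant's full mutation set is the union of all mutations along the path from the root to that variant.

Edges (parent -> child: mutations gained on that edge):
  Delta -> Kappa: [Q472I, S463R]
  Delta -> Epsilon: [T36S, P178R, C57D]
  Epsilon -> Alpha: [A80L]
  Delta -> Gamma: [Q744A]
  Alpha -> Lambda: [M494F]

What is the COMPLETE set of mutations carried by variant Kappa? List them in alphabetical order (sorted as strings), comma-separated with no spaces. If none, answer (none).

At Delta: gained [] -> total []
At Kappa: gained ['Q472I', 'S463R'] -> total ['Q472I', 'S463R']

Answer: Q472I,S463R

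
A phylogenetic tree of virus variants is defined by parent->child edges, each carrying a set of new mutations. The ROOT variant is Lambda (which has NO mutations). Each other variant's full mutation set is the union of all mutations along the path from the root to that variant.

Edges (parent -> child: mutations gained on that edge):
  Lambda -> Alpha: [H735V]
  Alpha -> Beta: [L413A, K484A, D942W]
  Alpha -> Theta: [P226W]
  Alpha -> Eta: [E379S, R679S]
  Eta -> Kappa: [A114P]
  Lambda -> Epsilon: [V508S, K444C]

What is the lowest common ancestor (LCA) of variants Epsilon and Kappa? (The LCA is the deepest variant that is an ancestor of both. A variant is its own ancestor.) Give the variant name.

Answer: Lambda

Derivation:
Path from root to Epsilon: Lambda -> Epsilon
  ancestors of Epsilon: {Lambda, Epsilon}
Path from root to Kappa: Lambda -> Alpha -> Eta -> Kappa
  ancestors of Kappa: {Lambda, Alpha, Eta, Kappa}
Common ancestors: {Lambda}
Walk up from Kappa: Kappa (not in ancestors of Epsilon), Eta (not in ancestors of Epsilon), Alpha (not in ancestors of Epsilon), Lambda (in ancestors of Epsilon)
Deepest common ancestor (LCA) = Lambda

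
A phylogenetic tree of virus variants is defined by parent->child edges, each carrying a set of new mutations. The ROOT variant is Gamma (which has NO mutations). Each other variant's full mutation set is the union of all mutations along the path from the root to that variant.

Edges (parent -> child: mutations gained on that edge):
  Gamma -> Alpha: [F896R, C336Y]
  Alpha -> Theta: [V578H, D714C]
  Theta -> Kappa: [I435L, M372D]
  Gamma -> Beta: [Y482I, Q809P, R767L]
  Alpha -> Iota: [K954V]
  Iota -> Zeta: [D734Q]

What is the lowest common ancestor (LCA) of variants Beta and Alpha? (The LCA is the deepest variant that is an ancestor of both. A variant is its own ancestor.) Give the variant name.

Path from root to Beta: Gamma -> Beta
  ancestors of Beta: {Gamma, Beta}
Path from root to Alpha: Gamma -> Alpha
  ancestors of Alpha: {Gamma, Alpha}
Common ancestors: {Gamma}
Walk up from Alpha: Alpha (not in ancestors of Beta), Gamma (in ancestors of Beta)
Deepest common ancestor (LCA) = Gamma

Answer: Gamma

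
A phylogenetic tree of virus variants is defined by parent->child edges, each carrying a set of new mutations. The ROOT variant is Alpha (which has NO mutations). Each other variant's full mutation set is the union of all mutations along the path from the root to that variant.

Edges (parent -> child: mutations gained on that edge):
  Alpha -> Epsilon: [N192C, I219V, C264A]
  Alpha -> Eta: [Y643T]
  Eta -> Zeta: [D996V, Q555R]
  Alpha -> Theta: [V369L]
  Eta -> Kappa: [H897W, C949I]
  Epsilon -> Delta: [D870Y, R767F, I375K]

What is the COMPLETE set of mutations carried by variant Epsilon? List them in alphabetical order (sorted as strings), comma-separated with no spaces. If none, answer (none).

Answer: C264A,I219V,N192C

Derivation:
At Alpha: gained [] -> total []
At Epsilon: gained ['N192C', 'I219V', 'C264A'] -> total ['C264A', 'I219V', 'N192C']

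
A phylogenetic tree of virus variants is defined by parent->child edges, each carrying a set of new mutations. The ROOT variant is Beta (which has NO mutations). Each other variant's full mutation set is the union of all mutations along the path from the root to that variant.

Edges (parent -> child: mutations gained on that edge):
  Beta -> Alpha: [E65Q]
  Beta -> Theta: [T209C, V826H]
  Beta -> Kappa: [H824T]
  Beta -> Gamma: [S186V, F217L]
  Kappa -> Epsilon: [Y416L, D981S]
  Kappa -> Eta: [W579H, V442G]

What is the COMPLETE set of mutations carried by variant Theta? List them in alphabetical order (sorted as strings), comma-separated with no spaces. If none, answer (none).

At Beta: gained [] -> total []
At Theta: gained ['T209C', 'V826H'] -> total ['T209C', 'V826H']

Answer: T209C,V826H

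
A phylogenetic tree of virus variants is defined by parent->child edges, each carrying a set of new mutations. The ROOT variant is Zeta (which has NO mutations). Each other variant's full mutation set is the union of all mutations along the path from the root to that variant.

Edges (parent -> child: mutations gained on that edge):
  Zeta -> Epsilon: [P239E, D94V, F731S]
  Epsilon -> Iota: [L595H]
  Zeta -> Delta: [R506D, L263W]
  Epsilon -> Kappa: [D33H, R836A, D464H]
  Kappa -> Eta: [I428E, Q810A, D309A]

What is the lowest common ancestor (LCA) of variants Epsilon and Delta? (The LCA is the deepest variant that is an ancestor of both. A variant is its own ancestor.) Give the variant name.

Path from root to Epsilon: Zeta -> Epsilon
  ancestors of Epsilon: {Zeta, Epsilon}
Path from root to Delta: Zeta -> Delta
  ancestors of Delta: {Zeta, Delta}
Common ancestors: {Zeta}
Walk up from Delta: Delta (not in ancestors of Epsilon), Zeta (in ancestors of Epsilon)
Deepest common ancestor (LCA) = Zeta

Answer: Zeta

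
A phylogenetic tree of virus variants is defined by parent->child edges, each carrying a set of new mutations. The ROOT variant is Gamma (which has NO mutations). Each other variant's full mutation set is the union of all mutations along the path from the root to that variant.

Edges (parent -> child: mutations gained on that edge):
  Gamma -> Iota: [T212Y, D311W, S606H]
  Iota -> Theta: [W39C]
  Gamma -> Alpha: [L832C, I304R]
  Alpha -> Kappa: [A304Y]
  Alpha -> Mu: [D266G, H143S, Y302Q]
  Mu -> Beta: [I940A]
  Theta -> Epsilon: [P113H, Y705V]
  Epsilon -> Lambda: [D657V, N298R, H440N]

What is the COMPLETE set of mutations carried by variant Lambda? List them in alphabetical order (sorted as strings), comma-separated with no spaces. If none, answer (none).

Answer: D311W,D657V,H440N,N298R,P113H,S606H,T212Y,W39C,Y705V

Derivation:
At Gamma: gained [] -> total []
At Iota: gained ['T212Y', 'D311W', 'S606H'] -> total ['D311W', 'S606H', 'T212Y']
At Theta: gained ['W39C'] -> total ['D311W', 'S606H', 'T212Y', 'W39C']
At Epsilon: gained ['P113H', 'Y705V'] -> total ['D311W', 'P113H', 'S606H', 'T212Y', 'W39C', 'Y705V']
At Lambda: gained ['D657V', 'N298R', 'H440N'] -> total ['D311W', 'D657V', 'H440N', 'N298R', 'P113H', 'S606H', 'T212Y', 'W39C', 'Y705V']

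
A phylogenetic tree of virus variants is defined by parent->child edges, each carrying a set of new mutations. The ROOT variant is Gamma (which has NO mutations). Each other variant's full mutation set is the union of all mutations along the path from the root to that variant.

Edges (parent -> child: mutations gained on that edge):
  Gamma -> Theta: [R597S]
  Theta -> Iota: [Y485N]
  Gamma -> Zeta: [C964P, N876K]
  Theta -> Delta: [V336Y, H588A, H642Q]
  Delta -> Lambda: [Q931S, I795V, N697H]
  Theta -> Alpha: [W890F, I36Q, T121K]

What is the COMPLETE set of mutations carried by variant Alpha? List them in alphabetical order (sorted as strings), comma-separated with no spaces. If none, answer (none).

At Gamma: gained [] -> total []
At Theta: gained ['R597S'] -> total ['R597S']
At Alpha: gained ['W890F', 'I36Q', 'T121K'] -> total ['I36Q', 'R597S', 'T121K', 'W890F']

Answer: I36Q,R597S,T121K,W890F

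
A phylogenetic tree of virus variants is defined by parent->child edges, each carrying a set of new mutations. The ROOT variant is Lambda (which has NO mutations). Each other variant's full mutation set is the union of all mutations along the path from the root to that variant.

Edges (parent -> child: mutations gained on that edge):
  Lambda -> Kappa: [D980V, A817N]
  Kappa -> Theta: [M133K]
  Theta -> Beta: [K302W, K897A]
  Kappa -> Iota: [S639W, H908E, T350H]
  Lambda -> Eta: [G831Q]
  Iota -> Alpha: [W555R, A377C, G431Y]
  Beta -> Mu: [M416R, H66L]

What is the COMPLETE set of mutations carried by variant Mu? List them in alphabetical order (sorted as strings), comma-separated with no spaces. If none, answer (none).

Answer: A817N,D980V,H66L,K302W,K897A,M133K,M416R

Derivation:
At Lambda: gained [] -> total []
At Kappa: gained ['D980V', 'A817N'] -> total ['A817N', 'D980V']
At Theta: gained ['M133K'] -> total ['A817N', 'D980V', 'M133K']
At Beta: gained ['K302W', 'K897A'] -> total ['A817N', 'D980V', 'K302W', 'K897A', 'M133K']
At Mu: gained ['M416R', 'H66L'] -> total ['A817N', 'D980V', 'H66L', 'K302W', 'K897A', 'M133K', 'M416R']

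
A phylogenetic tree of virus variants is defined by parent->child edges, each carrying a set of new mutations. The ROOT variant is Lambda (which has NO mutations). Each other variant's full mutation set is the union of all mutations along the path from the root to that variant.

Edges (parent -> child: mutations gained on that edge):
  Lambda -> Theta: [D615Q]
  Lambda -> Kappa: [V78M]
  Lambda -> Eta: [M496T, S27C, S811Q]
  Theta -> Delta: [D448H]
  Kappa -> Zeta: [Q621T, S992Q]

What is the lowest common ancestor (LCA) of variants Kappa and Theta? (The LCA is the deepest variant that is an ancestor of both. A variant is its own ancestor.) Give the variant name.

Path from root to Kappa: Lambda -> Kappa
  ancestors of Kappa: {Lambda, Kappa}
Path from root to Theta: Lambda -> Theta
  ancestors of Theta: {Lambda, Theta}
Common ancestors: {Lambda}
Walk up from Theta: Theta (not in ancestors of Kappa), Lambda (in ancestors of Kappa)
Deepest common ancestor (LCA) = Lambda

Answer: Lambda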